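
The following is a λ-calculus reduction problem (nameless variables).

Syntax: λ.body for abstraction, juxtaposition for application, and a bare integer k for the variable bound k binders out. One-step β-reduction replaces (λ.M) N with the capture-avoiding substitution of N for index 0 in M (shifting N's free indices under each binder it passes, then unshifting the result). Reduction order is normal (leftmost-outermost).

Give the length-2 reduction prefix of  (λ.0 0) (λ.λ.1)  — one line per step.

Answer: after 2 steps: λ.λ.λ.1

Reduction:
  start: (λ.0 0) (λ.λ.1)
  step 1: (λ.λ.1) (λ.λ.1)
  step 2: λ.λ.λ.1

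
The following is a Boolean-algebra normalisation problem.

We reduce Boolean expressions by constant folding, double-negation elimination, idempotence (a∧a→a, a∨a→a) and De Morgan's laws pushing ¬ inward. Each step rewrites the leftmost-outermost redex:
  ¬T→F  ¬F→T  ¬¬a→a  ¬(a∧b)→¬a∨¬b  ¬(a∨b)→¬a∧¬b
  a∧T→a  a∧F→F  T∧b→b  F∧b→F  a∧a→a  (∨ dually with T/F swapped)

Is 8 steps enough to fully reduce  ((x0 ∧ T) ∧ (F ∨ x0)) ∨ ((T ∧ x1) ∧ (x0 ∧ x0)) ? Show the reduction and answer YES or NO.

Answer: YES — reaches normal form x0 ∨ (x1 ∧ x0) in 5 ≤ 8 steps

Reduction:
  start: ((x0 ∧ T) ∧ (F ∨ x0)) ∨ ((T ∧ x1) ∧ (x0 ∧ x0))
  step 1: (x0 ∧ (F ∨ x0)) ∨ ((T ∧ x1) ∧ (x0 ∧ x0))
  step 2: (x0 ∧ x0) ∨ ((T ∧ x1) ∧ (x0 ∧ x0))
  step 3: x0 ∨ ((T ∧ x1) ∧ (x0 ∧ x0))
  step 4: x0 ∨ (x1 ∧ (x0 ∧ x0))
  step 5: x0 ∨ (x1 ∧ x0)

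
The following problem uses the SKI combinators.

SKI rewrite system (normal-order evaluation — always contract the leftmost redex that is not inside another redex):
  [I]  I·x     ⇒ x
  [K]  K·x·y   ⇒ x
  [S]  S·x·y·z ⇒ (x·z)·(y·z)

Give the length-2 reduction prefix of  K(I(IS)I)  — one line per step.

Answer: after 2 steps: K(SI)

Derivation:
  start: K(I(IS)I)
  →1  K(ISI)
  →2  K(SI)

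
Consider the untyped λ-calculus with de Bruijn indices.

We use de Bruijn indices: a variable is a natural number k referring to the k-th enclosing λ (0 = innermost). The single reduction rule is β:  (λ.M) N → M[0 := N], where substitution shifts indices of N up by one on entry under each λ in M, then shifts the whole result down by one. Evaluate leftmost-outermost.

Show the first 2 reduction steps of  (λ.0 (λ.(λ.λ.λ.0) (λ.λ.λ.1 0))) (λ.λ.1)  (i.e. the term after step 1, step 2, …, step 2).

Answer: after 2 steps: λ.λ.(λ.λ.λ.0) (λ.λ.λ.1 0)

Working:
  start: (λ.0 (λ.(λ.λ.λ.0) (λ.λ.λ.1 0))) (λ.λ.1)
  step 1: (λ.λ.1) (λ.(λ.λ.λ.0) (λ.λ.λ.1 0))
  step 2: λ.λ.(λ.λ.λ.0) (λ.λ.λ.1 0)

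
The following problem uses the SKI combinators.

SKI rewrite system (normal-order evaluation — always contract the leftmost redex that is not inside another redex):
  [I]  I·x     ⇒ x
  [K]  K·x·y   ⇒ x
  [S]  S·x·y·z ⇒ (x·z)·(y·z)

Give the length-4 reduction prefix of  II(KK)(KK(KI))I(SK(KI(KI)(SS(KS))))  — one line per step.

  start: II(KK)(KK(KI))I(SK(KI(KI)(SS(KS))))
  step 1: I(KK)(KK(KI))I(SK(KI(KI)(SS(KS))))
  step 2: KK(KK(KI))I(SK(KI(KI)(SS(KS))))
  step 3: KI(SK(KI(KI)(SS(KS))))
  step 4: I

Answer: after 4 steps: I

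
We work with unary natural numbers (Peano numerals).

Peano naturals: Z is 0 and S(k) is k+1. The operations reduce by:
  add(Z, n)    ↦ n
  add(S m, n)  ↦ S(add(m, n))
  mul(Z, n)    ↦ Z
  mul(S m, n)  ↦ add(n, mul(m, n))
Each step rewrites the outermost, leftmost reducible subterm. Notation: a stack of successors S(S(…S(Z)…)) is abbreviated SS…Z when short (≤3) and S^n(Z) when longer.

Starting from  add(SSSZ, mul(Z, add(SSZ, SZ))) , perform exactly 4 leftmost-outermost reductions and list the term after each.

  start: add(SSSZ, mul(Z, add(SSZ, SZ)))
  →1  S(add(SSZ, mul(Z, add(SSZ, SZ))))
  →2  S(S(add(SZ, mul(Z, add(SSZ, SZ)))))
  →3  S(S(S(add(Z, mul(Z, add(SSZ, SZ))))))
  →4  S(S(S(mul(Z, add(SSZ, SZ)))))

Answer: after 4 steps: S(S(S(mul(Z, add(SSZ, SZ)))))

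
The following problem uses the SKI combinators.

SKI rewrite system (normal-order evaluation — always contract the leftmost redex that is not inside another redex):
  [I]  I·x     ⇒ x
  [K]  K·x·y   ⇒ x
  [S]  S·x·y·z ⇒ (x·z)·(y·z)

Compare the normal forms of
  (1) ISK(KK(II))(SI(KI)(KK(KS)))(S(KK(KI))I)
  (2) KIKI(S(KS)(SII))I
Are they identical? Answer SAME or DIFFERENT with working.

Term A:
  start: ISK(KK(II))(SI(KI)(KK(KS)))(S(KK(KI))I)
  →1  SK(KK(II))(SI(KI)(KK(KS)))(S(KK(KI))I)
  →2  K(SI(KI)(KK(KS)))(KK(II)(SI(KI)(KK(KS))))(S(KK(KI))I)
  →3  SI(KI)(KK(KS))(S(KK(KI))I)
  →4  I(KK(KS))(KI(KK(KS)))(S(KK(KI))I)
  →5  KK(KS)(KI(KK(KS)))(S(KK(KI))I)
  →6  K(KI(KK(KS)))(S(KK(KI))I)
  →7  KI(KK(KS))
  →8  I

Term B:
  start: KIKI(S(KS)(SII))I
  →1  II(S(KS)(SII))I
  →2  I(S(KS)(SII))I
  →3  S(KS)(SII)I
  →4  KSI(SIII)
  →5  S(SIII)
  →6  S(II(II))
  →7  S(I(II))
  →8  S(II)
  →9  SI

Answer: DIFFERENT — A ⇓ I, B ⇓ SI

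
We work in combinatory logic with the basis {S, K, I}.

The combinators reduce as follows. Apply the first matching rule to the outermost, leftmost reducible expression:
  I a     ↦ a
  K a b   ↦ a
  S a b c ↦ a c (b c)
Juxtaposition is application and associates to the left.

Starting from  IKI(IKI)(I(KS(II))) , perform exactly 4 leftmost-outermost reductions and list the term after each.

Answer: after 4 steps: KS(II)

Working:
  start: IKI(IKI)(I(KS(II)))
  step 1: KI(IKI)(I(KS(II)))
  step 2: I(I(KS(II)))
  step 3: I(KS(II))
  step 4: KS(II)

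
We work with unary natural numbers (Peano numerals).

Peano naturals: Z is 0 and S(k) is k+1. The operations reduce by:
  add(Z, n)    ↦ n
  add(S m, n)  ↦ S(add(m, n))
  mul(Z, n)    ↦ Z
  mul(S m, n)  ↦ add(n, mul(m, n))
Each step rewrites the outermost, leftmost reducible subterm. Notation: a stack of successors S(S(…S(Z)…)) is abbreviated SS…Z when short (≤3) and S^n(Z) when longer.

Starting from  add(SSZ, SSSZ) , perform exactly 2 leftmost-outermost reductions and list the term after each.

  start: add(SSZ, SSSZ)
  [1] S(add(SZ, SSSZ))
  [2] S(S(add(Z, SSSZ)))

Answer: after 2 steps: S(S(add(Z, SSSZ)))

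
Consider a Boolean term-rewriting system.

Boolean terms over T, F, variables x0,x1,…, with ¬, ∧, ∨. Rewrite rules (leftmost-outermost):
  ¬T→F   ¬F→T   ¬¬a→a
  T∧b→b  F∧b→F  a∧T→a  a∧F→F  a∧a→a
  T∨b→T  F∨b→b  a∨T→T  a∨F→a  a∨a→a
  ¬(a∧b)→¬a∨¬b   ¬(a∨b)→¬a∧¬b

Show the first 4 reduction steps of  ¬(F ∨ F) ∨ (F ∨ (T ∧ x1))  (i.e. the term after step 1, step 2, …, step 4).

  start: ¬(F ∨ F) ∨ (F ∨ (T ∧ x1))
  →1  (¬F ∧ ¬F) ∨ (F ∨ (T ∧ x1))
  →2  ¬F ∨ (F ∨ (T ∧ x1))
  →3  T ∨ (F ∨ (T ∧ x1))
  →4  T

Answer: after 4 steps: T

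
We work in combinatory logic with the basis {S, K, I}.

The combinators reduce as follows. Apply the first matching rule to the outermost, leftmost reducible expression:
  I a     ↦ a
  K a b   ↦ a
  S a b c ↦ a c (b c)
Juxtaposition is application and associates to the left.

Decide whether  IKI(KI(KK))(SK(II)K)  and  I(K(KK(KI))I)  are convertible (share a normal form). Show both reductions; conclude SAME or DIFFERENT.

Answer: SAME — A ⇓ K, B ⇓ K

Reduction:
Term A:
  start: IKI(KI(KK))(SK(II)K)
  step 1: KI(KI(KK))(SK(II)K)
  step 2: I(SK(II)K)
  step 3: SK(II)K
  step 4: KK(IIK)
  step 5: K

Term B:
  start: I(K(KK(KI))I)
  step 1: K(KK(KI))I
  step 2: KK(KI)
  step 3: K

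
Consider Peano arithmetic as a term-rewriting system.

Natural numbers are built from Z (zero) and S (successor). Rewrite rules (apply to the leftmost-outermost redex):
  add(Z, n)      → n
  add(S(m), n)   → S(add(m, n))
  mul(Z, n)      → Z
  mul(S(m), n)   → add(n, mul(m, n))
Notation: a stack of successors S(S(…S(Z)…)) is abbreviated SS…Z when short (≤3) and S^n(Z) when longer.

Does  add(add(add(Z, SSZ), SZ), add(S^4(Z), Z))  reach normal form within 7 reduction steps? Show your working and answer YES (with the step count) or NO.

  start: add(add(add(Z, SSZ), SZ), add(S^4(Z), Z))
  →1  add(add(SSZ, SZ), add(S^4(Z), Z))
  →2  add(S(add(SZ, SZ)), add(S^4(Z), Z))
  →3  S(add(add(SZ, SZ), add(S^4(Z), Z)))
  →4  S(add(S(add(Z, SZ)), add(S^4(Z), Z)))
  →5  S(S(add(add(Z, SZ), add(S^4(Z), Z))))
  →6  S(S(add(SZ, add(S^4(Z), Z))))
  →7  S(S(S(add(Z, add(S^4(Z), Z)))))

Answer: NO — after 7 steps the term is S(S(S(add(Z, add(S^4(Z), Z))))), not yet normal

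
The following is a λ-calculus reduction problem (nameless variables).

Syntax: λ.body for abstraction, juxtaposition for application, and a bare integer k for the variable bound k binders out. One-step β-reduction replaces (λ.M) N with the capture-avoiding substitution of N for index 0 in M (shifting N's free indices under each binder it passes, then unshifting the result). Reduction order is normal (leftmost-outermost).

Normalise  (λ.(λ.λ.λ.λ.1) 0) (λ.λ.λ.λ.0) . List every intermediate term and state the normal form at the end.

Answer: normal form = λ.λ.λ.1  (in 2 steps)

Working:
  start: (λ.(λ.λ.λ.λ.1) 0) (λ.λ.λ.λ.0)
  step 1: (λ.λ.λ.λ.1) (λ.λ.λ.λ.0)
  step 2: λ.λ.λ.1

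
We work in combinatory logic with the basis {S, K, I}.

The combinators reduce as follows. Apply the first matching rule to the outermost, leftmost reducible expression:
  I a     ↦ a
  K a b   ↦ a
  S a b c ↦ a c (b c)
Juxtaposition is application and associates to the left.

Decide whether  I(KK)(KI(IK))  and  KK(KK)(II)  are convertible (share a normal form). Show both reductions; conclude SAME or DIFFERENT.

Term A:
  start: I(KK)(KI(IK))
  [1] KK(KI(IK))
  [2] K

Term B:
  start: KK(KK)(II)
  [1] K(II)
  [2] KI

Answer: DIFFERENT — A ⇓ K, B ⇓ KI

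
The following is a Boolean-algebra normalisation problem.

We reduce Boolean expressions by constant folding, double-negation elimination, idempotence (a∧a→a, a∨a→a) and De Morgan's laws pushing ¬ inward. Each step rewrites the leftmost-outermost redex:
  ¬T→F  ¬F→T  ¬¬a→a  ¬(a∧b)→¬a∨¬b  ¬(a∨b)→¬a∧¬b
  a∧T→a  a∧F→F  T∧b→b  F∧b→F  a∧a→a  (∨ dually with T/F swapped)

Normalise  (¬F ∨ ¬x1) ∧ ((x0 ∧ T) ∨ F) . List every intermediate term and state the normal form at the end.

Answer: normal form = x0  (in 5 steps)

Working:
  start: (¬F ∨ ¬x1) ∧ ((x0 ∧ T) ∨ F)
  step 1: (T ∨ ¬x1) ∧ ((x0 ∧ T) ∨ F)
  step 2: T ∧ ((x0 ∧ T) ∨ F)
  step 3: (x0 ∧ T) ∨ F
  step 4: x0 ∧ T
  step 5: x0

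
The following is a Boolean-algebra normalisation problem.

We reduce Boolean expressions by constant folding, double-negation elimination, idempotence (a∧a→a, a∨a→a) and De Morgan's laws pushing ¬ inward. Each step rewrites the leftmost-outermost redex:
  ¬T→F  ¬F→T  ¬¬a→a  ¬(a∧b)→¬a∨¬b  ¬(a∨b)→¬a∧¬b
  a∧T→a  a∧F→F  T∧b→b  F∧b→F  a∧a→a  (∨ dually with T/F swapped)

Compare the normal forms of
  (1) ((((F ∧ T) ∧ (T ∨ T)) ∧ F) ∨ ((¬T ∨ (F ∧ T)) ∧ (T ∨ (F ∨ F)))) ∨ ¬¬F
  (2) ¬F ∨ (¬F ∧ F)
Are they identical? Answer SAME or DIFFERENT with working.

Term A:
  start: ((((F ∧ T) ∧ (T ∨ T)) ∧ F) ∨ ((¬T ∨ (F ∧ T)) ∧ (T ∨ (F ∨ F)))) ∨ ¬¬F
  [1] (F ∨ ((¬T ∨ (F ∧ T)) ∧ (T ∨ (F ∨ F)))) ∨ ¬¬F
  [2] ((¬T ∨ (F ∧ T)) ∧ (T ∨ (F ∨ F))) ∨ ¬¬F
  [3] ((F ∨ (F ∧ T)) ∧ (T ∨ (F ∨ F))) ∨ ¬¬F
  [4] ((F ∧ T) ∧ (T ∨ (F ∨ F))) ∨ ¬¬F
  [5] (F ∧ (T ∨ (F ∨ F))) ∨ ¬¬F
  [6] F ∨ ¬¬F
  [7] ¬¬F
  [8] F

Term B:
  start: ¬F ∨ (¬F ∧ F)
  [1] T ∨ (¬F ∧ F)
  [2] T

Answer: DIFFERENT — A ⇓ F, B ⇓ T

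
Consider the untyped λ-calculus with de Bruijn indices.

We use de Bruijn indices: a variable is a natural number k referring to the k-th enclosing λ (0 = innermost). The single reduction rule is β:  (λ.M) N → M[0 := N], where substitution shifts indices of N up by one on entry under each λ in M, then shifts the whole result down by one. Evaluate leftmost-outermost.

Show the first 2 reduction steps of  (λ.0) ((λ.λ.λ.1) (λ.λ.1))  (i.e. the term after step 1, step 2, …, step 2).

  start: (λ.0) ((λ.λ.λ.1) (λ.λ.1))
  step 1: (λ.λ.λ.1) (λ.λ.1)
  step 2: λ.λ.1

Answer: after 2 steps: λ.λ.1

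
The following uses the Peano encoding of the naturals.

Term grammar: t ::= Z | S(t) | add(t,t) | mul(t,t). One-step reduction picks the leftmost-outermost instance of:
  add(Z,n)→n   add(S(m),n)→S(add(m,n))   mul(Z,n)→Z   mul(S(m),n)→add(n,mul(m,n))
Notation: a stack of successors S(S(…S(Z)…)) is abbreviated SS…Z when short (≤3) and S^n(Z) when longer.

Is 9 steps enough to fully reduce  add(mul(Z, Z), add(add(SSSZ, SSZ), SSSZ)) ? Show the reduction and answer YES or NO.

Answer: NO — after 9 steps the term is S(S(S(add(SSZ, SSSZ)))), not yet normal

Reduction:
  start: add(mul(Z, Z), add(add(SSSZ, SSZ), SSSZ))
  [1] add(Z, add(add(SSSZ, SSZ), SSSZ))
  [2] add(add(SSSZ, SSZ), SSSZ)
  [3] add(S(add(SSZ, SSZ)), SSSZ)
  [4] S(add(add(SSZ, SSZ), SSSZ))
  [5] S(add(S(add(SZ, SSZ)), SSSZ))
  [6] S(S(add(add(SZ, SSZ), SSSZ)))
  [7] S(S(add(S(add(Z, SSZ)), SSSZ)))
  [8] S(S(S(add(add(Z, SSZ), SSSZ))))
  [9] S(S(S(add(SSZ, SSSZ))))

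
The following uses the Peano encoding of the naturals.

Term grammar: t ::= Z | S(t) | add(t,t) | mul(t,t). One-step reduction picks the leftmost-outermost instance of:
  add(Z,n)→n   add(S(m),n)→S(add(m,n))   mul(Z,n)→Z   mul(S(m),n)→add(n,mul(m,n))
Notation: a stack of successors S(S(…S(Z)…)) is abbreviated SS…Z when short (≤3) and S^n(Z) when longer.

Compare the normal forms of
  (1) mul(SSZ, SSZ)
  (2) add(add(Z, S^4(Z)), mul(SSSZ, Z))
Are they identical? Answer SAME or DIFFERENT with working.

Answer: SAME — A ⇓ S^4(Z), B ⇓ S^4(Z)

Reduction:
Term A:
  start: mul(SSZ, SSZ)
  →1  add(SSZ, mul(SZ, SSZ))
  →2  S(add(SZ, mul(SZ, SSZ)))
  →3  S(S(add(Z, mul(SZ, SSZ))))
  →4  S(S(mul(SZ, SSZ)))
  →5  S(S(add(SSZ, mul(Z, SSZ))))
  →6  S(S(S(add(SZ, mul(Z, SSZ)))))
  →7  S(S(S(S(add(Z, mul(Z, SSZ))))))
  →8  S(S(S(S(mul(Z, SSZ)))))
  →9  S^4(Z)

Term B:
  start: add(add(Z, S^4(Z)), mul(SSSZ, Z))
  →1  add(S^4(Z), mul(SSSZ, Z))
  →2  S(add(SSSZ, mul(SSSZ, Z)))
  →3  S(S(add(SSZ, mul(SSSZ, Z))))
  →4  S(S(S(add(SZ, mul(SSSZ, Z)))))
  →5  S(S(S(S(add(Z, mul(SSSZ, Z))))))
  →6  S(S(S(S(mul(SSSZ, Z)))))
  →7  S(S(S(S(add(Z, mul(SSZ, Z))))))
  →8  S(S(S(S(mul(SSZ, Z)))))
  →9  S(S(S(S(add(Z, mul(SZ, Z))))))
  →10  S(S(S(S(mul(SZ, Z)))))
  →11  S(S(S(S(add(Z, mul(Z, Z))))))
  →12  S(S(S(S(mul(Z, Z)))))
  →13  S^4(Z)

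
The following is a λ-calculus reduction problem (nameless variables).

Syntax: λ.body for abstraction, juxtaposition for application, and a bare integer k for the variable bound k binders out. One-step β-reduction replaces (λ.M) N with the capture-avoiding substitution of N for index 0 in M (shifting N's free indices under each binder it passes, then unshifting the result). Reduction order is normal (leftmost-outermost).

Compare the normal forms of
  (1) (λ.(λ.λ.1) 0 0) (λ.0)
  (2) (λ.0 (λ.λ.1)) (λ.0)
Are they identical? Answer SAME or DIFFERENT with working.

Term A:
  start: (λ.(λ.λ.1) 0 0) (λ.0)
  →1  (λ.λ.1) (λ.0) (λ.0)
  →2  (λ.λ.0) (λ.0)
  →3  λ.0

Term B:
  start: (λ.0 (λ.λ.1)) (λ.0)
  →1  (λ.0) (λ.λ.1)
  →2  λ.λ.1

Answer: DIFFERENT — A ⇓ λ.0, B ⇓ λ.λ.1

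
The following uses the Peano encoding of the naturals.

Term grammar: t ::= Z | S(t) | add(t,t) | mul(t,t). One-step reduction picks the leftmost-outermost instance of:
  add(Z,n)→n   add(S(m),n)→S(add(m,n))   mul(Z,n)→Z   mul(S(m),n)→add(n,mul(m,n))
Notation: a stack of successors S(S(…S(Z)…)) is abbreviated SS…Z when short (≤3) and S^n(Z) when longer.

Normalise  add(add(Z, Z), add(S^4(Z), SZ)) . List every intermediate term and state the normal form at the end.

Answer: normal form = S^5(Z)  (in 7 steps)

Reduction:
  start: add(add(Z, Z), add(S^4(Z), SZ))
  [1] add(Z, add(S^4(Z), SZ))
  [2] add(S^4(Z), SZ)
  [3] S(add(SSSZ, SZ))
  [4] S(S(add(SSZ, SZ)))
  [5] S(S(S(add(SZ, SZ))))
  [6] S(S(S(S(add(Z, SZ)))))
  [7] S^5(Z)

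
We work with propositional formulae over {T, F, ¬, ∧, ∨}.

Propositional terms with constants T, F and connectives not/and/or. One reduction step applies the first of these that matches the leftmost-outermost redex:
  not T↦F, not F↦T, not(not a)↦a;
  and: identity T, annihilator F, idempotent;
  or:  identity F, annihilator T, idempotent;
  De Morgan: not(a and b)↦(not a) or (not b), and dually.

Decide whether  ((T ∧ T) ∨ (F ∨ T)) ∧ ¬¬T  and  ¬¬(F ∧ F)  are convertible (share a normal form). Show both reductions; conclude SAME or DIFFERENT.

Term A:
  start: ((T ∧ T) ∨ (F ∨ T)) ∧ ¬¬T
  →1  (T ∨ (F ∨ T)) ∧ ¬¬T
  →2  T ∧ ¬¬T
  →3  ¬¬T
  →4  T

Term B:
  start: ¬¬(F ∧ F)
  →1  F ∧ F
  →2  F

Answer: DIFFERENT — A ⇓ T, B ⇓ F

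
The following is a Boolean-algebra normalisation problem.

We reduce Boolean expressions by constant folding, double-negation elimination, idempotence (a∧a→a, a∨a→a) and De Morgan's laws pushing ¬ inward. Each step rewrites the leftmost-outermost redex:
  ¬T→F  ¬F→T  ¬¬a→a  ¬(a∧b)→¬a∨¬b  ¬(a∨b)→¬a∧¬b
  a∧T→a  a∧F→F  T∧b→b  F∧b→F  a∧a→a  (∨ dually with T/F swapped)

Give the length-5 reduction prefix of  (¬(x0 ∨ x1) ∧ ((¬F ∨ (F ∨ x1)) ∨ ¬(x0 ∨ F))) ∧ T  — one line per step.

  start: (¬(x0 ∨ x1) ∧ ((¬F ∨ (F ∨ x1)) ∨ ¬(x0 ∨ F))) ∧ T
  →1  ¬(x0 ∨ x1) ∧ ((¬F ∨ (F ∨ x1)) ∨ ¬(x0 ∨ F))
  →2  (¬x0 ∧ ¬x1) ∧ ((¬F ∨ (F ∨ x1)) ∨ ¬(x0 ∨ F))
  →3  (¬x0 ∧ ¬x1) ∧ ((T ∨ (F ∨ x1)) ∨ ¬(x0 ∨ F))
  →4  (¬x0 ∧ ¬x1) ∧ (T ∨ ¬(x0 ∨ F))
  →5  (¬x0 ∧ ¬x1) ∧ T

Answer: after 5 steps: (¬x0 ∧ ¬x1) ∧ T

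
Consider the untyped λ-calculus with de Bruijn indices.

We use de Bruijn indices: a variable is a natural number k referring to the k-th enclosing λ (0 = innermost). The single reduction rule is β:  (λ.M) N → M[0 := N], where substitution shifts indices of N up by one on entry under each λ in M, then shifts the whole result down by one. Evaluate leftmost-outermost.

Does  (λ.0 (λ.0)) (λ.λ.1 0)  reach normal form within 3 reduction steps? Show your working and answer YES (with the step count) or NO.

Answer: YES — reaches normal form λ.0 in 3 ≤ 3 steps

Working:
  start: (λ.0 (λ.0)) (λ.λ.1 0)
  step 1: (λ.λ.1 0) (λ.0)
  step 2: λ.(λ.0) 0
  step 3: λ.0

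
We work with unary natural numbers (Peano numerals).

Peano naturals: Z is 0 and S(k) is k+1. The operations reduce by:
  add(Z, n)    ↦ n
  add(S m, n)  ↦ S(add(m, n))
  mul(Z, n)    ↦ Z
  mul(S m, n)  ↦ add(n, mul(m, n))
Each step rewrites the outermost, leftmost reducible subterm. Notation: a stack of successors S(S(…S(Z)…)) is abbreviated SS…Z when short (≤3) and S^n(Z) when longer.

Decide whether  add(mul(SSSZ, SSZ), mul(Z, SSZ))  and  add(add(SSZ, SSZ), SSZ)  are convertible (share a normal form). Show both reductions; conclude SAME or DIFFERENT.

Term A:
  start: add(mul(SSSZ, SSZ), mul(Z, SSZ))
  [1] add(add(SSZ, mul(SSZ, SSZ)), mul(Z, SSZ))
  [2] add(S(add(SZ, mul(SSZ, SSZ))), mul(Z, SSZ))
  [3] S(add(add(SZ, mul(SSZ, SSZ)), mul(Z, SSZ)))
  [4] S(add(S(add(Z, mul(SSZ, SSZ))), mul(Z, SSZ)))
  [5] S(S(add(add(Z, mul(SSZ, SSZ)), mul(Z, SSZ))))
  [6] S(S(add(mul(SSZ, SSZ), mul(Z, SSZ))))
  [7] S(S(add(add(SSZ, mul(SZ, SSZ)), mul(Z, SSZ))))
  [8] S(S(add(S(add(SZ, mul(SZ, SSZ))), mul(Z, SSZ))))
  [9] S(S(S(add(add(SZ, mul(SZ, SSZ)), mul(Z, SSZ)))))
  [10] S(S(S(add(S(add(Z, mul(SZ, SSZ))), mul(Z, SSZ)))))
  [11] S(S(S(S(add(add(Z, mul(SZ, SSZ)), mul(Z, SSZ))))))
  [12] S(S(S(S(add(mul(SZ, SSZ), mul(Z, SSZ))))))
  [13] S(S(S(S(add(add(SSZ, mul(Z, SSZ)), mul(Z, SSZ))))))
  [14] S(S(S(S(add(S(add(SZ, mul(Z, SSZ))), mul(Z, SSZ))))))
  [15] S(S(S(S(S(add(add(SZ, mul(Z, SSZ)), mul(Z, SSZ)))))))
  [16] S(S(S(S(S(add(S(add(Z, mul(Z, SSZ))), mul(Z, SSZ)))))))
  [17] S(S(S(S(S(S(add(add(Z, mul(Z, SSZ)), mul(Z, SSZ))))))))
  [18] S(S(S(S(S(S(add(mul(Z, SSZ), mul(Z, SSZ))))))))
  [19] S(S(S(S(S(S(add(Z, mul(Z, SSZ))))))))
  [20] S(S(S(S(S(S(mul(Z, SSZ)))))))
  [21] S^6(Z)

Term B:
  start: add(add(SSZ, SSZ), SSZ)
  [1] add(S(add(SZ, SSZ)), SSZ)
  [2] S(add(add(SZ, SSZ), SSZ))
  [3] S(add(S(add(Z, SSZ)), SSZ))
  [4] S(S(add(add(Z, SSZ), SSZ)))
  [5] S(S(add(SSZ, SSZ)))
  [6] S(S(S(add(SZ, SSZ))))
  [7] S(S(S(S(add(Z, SSZ)))))
  [8] S^6(Z)

Answer: SAME — A ⇓ S^6(Z), B ⇓ S^6(Z)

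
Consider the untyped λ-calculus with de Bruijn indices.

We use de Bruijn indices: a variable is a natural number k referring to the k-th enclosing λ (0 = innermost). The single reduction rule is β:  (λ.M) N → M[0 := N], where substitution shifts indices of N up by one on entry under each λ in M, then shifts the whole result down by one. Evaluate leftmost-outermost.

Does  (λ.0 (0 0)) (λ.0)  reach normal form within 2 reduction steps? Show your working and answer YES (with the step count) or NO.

Answer: NO — after 2 steps the term is (λ.0) (λ.0), not yet normal

Working:
  start: (λ.0 (0 0)) (λ.0)
  step 1: (λ.0) ((λ.0) (λ.0))
  step 2: (λ.0) (λ.0)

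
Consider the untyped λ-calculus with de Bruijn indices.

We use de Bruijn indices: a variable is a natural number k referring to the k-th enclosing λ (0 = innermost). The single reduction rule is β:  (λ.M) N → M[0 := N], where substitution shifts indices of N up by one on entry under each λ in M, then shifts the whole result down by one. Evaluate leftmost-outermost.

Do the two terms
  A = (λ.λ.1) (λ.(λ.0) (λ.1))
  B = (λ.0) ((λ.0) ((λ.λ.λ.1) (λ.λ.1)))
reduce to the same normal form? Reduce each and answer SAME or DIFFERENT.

Answer: DIFFERENT — A ⇓ λ.λ.λ.1, B ⇓ λ.λ.1

Reduction:
Term A:
  start: (λ.λ.1) (λ.(λ.0) (λ.1))
  [1] λ.λ.(λ.0) (λ.1)
  [2] λ.λ.λ.1

Term B:
  start: (λ.0) ((λ.0) ((λ.λ.λ.1) (λ.λ.1)))
  [1] (λ.0) ((λ.λ.λ.1) (λ.λ.1))
  [2] (λ.λ.λ.1) (λ.λ.1)
  [3] λ.λ.1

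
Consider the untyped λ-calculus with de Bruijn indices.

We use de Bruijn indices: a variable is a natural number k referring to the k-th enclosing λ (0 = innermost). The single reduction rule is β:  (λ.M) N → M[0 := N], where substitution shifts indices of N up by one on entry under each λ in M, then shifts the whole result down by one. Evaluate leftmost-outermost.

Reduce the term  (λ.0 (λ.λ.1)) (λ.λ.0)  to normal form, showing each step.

Answer: normal form = λ.0  (in 2 steps)

Derivation:
  start: (λ.0 (λ.λ.1)) (λ.λ.0)
  [1] (λ.λ.0) (λ.λ.1)
  [2] λ.0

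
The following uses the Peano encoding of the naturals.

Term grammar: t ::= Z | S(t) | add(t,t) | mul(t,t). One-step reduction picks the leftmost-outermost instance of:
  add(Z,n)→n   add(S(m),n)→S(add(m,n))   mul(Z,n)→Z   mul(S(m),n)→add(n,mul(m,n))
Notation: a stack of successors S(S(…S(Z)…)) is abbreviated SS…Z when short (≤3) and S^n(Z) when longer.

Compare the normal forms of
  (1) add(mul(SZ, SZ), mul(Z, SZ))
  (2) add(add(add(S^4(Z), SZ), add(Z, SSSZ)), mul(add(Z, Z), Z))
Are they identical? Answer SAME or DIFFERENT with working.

Answer: DIFFERENT — A ⇓ SZ, B ⇓ S^8(Z)

Derivation:
Term A:
  start: add(mul(SZ, SZ), mul(Z, SZ))
  →1  add(add(SZ, mul(Z, SZ)), mul(Z, SZ))
  →2  add(S(add(Z, mul(Z, SZ))), mul(Z, SZ))
  →3  S(add(add(Z, mul(Z, SZ)), mul(Z, SZ)))
  →4  S(add(mul(Z, SZ), mul(Z, SZ)))
  →5  S(add(Z, mul(Z, SZ)))
  →6  S(mul(Z, SZ))
  →7  SZ

Term B:
  start: add(add(add(S^4(Z), SZ), add(Z, SSSZ)), mul(add(Z, Z), Z))
  →1  add(add(S(add(SSSZ, SZ)), add(Z, SSSZ)), mul(add(Z, Z), Z))
  →2  add(S(add(add(SSSZ, SZ), add(Z, SSSZ))), mul(add(Z, Z), Z))
  →3  S(add(add(add(SSSZ, SZ), add(Z, SSSZ)), mul(add(Z, Z), Z)))
  →4  S(add(add(S(add(SSZ, SZ)), add(Z, SSSZ)), mul(add(Z, Z), Z)))
  →5  S(add(S(add(add(SSZ, SZ), add(Z, SSSZ))), mul(add(Z, Z), Z)))
  →6  S(S(add(add(add(SSZ, SZ), add(Z, SSSZ)), mul(add(Z, Z), Z))))
  →7  S(S(add(add(S(add(SZ, SZ)), add(Z, SSSZ)), mul(add(Z, Z), Z))))
  →8  S(S(add(S(add(add(SZ, SZ), add(Z, SSSZ))), mul(add(Z, Z), Z))))
  →9  S(S(S(add(add(add(SZ, SZ), add(Z, SSSZ)), mul(add(Z, Z), Z)))))
  →10  S(S(S(add(add(S(add(Z, SZ)), add(Z, SSSZ)), mul(add(Z, Z), Z)))))
  →11  S(S(S(add(S(add(add(Z, SZ), add(Z, SSSZ))), mul(add(Z, Z), Z)))))
  →12  S(S(S(S(add(add(add(Z, SZ), add(Z, SSSZ)), mul(add(Z, Z), Z))))))
  →13  S(S(S(S(add(add(SZ, add(Z, SSSZ)), mul(add(Z, Z), Z))))))
  →14  S(S(S(S(add(S(add(Z, add(Z, SSSZ))), mul(add(Z, Z), Z))))))
  →15  S(S(S(S(S(add(add(Z, add(Z, SSSZ)), mul(add(Z, Z), Z)))))))
  →16  S(S(S(S(S(add(add(Z, SSSZ), mul(add(Z, Z), Z)))))))
  →17  S(S(S(S(S(add(SSSZ, mul(add(Z, Z), Z)))))))
  →18  S(S(S(S(S(S(add(SSZ, mul(add(Z, Z), Z))))))))
  →19  S(S(S(S(S(S(S(add(SZ, mul(add(Z, Z), Z)))))))))
  →20  S(S(S(S(S(S(S(S(add(Z, mul(add(Z, Z), Z))))))))))
  →21  S(S(S(S(S(S(S(S(mul(add(Z, Z), Z)))))))))
  →22  S(S(S(S(S(S(S(S(mul(Z, Z)))))))))
  →23  S^8(Z)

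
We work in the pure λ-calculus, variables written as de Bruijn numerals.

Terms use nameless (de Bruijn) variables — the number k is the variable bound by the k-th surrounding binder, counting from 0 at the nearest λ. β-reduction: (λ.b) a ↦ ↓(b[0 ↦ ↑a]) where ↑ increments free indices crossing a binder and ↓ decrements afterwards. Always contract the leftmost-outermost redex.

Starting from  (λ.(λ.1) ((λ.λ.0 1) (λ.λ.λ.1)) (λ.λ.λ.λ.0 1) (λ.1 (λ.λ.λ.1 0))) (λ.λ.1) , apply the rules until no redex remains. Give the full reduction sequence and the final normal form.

Answer: normal form = λ.λ.λ.λ.0 1  (in 4 steps)

Working:
  start: (λ.(λ.1) ((λ.λ.0 1) (λ.λ.λ.1)) (λ.λ.λ.λ.0 1) (λ.1 (λ.λ.λ.1 0))) (λ.λ.1)
  →1  (λ.λ.λ.1) ((λ.λ.0 1) (λ.λ.λ.1)) (λ.λ.λ.λ.0 1) (λ.(λ.λ.1) (λ.λ.λ.1 0))
  →2  (λ.λ.1) (λ.λ.λ.λ.0 1) (λ.(λ.λ.1) (λ.λ.λ.1 0))
  →3  (λ.λ.λ.λ.λ.0 1) (λ.(λ.λ.1) (λ.λ.λ.1 0))
  →4  λ.λ.λ.λ.0 1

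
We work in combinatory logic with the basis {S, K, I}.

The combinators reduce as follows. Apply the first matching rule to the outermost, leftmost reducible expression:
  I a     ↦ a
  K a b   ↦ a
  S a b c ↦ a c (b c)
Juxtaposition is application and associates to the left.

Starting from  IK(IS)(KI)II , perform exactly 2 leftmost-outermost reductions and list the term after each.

Answer: after 2 steps: ISII

Working:
  start: IK(IS)(KI)II
  [1] K(IS)(KI)II
  [2] ISII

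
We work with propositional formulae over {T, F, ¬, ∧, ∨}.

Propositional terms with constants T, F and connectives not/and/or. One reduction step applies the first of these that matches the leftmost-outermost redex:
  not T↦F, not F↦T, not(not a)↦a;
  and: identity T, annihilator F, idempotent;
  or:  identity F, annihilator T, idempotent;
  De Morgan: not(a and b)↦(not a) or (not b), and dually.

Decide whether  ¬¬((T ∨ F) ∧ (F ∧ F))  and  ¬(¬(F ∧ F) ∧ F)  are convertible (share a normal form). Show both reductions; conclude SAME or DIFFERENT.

Answer: DIFFERENT — A ⇓ F, B ⇓ T

Reduction:
Term A:
  start: ¬¬((T ∨ F) ∧ (F ∧ F))
  [1] (T ∨ F) ∧ (F ∧ F)
  [2] T ∧ (F ∧ F)
  [3] F ∧ F
  [4] F

Term B:
  start: ¬(¬(F ∧ F) ∧ F)
  [1] ¬¬(F ∧ F) ∨ ¬F
  [2] (F ∧ F) ∨ ¬F
  [3] F ∨ ¬F
  [4] ¬F
  [5] T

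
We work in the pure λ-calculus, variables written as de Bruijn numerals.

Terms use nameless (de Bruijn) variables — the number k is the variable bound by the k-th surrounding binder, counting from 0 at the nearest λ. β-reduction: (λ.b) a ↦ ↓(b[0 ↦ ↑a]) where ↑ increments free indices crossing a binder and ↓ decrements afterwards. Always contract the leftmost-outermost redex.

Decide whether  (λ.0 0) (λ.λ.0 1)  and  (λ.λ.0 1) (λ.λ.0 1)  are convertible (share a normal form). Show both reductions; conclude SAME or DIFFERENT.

Answer: SAME — A ⇓ λ.0 (λ.λ.0 1), B ⇓ λ.0 (λ.λ.0 1)

Working:
Term A:
  start: (λ.0 0) (λ.λ.0 1)
  [1] (λ.λ.0 1) (λ.λ.0 1)
  [2] λ.0 (λ.λ.0 1)

Term B:
  start: (λ.λ.0 1) (λ.λ.0 1)
  [1] λ.0 (λ.λ.0 1)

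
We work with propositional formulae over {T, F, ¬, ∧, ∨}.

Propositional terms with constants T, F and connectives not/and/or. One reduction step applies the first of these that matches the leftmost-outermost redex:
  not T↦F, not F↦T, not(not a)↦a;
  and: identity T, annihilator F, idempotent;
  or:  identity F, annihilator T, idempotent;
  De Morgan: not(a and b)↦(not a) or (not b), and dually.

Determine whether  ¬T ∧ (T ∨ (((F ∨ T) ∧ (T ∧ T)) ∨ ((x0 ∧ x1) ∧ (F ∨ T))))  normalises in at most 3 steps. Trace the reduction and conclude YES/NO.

Answer: YES — reaches normal form F in 2 ≤ 3 steps

Reduction:
  start: ¬T ∧ (T ∨ (((F ∨ T) ∧ (T ∧ T)) ∨ ((x0 ∧ x1) ∧ (F ∨ T))))
  →1  F ∧ (T ∨ (((F ∨ T) ∧ (T ∧ T)) ∨ ((x0 ∧ x1) ∧ (F ∨ T))))
  →2  F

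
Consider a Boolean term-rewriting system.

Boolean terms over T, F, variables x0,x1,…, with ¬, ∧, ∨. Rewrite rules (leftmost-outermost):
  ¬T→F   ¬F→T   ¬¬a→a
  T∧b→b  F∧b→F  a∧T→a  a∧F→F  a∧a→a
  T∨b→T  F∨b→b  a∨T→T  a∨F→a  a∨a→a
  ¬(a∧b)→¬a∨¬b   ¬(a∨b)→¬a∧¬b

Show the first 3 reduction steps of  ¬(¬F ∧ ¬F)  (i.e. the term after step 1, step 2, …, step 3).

  start: ¬(¬F ∧ ¬F)
  →1  ¬¬F ∨ ¬¬F
  →2  ¬¬F
  →3  F

Answer: after 3 steps: F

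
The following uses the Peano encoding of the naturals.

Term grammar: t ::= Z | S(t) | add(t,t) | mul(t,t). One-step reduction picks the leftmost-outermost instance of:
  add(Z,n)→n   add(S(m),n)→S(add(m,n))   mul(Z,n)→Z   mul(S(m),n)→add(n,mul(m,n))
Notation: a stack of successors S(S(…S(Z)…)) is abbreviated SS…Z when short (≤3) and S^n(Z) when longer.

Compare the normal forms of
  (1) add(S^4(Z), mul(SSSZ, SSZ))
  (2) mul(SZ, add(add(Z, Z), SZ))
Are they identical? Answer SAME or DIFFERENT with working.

Term A:
  start: add(S^4(Z), mul(SSSZ, SSZ))
  [1] S(add(SSSZ, mul(SSSZ, SSZ)))
  [2] S(S(add(SSZ, mul(SSSZ, SSZ))))
  [3] S(S(S(add(SZ, mul(SSSZ, SSZ)))))
  [4] S(S(S(S(add(Z, mul(SSSZ, SSZ))))))
  [5] S(S(S(S(mul(SSSZ, SSZ)))))
  [6] S(S(S(S(add(SSZ, mul(SSZ, SSZ))))))
  [7] S(S(S(S(S(add(SZ, mul(SSZ, SSZ)))))))
  [8] S(S(S(S(S(S(add(Z, mul(SSZ, SSZ))))))))
  [9] S(S(S(S(S(S(mul(SSZ, SSZ)))))))
  [10] S(S(S(S(S(S(add(SSZ, mul(SZ, SSZ))))))))
  [11] S(S(S(S(S(S(S(add(SZ, mul(SZ, SSZ)))))))))
  [12] S(S(S(S(S(S(S(S(add(Z, mul(SZ, SSZ))))))))))
  [13] S(S(S(S(S(S(S(S(mul(SZ, SSZ)))))))))
  [14] S(S(S(S(S(S(S(S(add(SSZ, mul(Z, SSZ))))))))))
  [15] S(S(S(S(S(S(S(S(S(add(SZ, mul(Z, SSZ)))))))))))
  [16] S(S(S(S(S(S(S(S(S(S(add(Z, mul(Z, SSZ))))))))))))
  [17] S(S(S(S(S(S(S(S(S(S(mul(Z, SSZ)))))))))))
  [18] S^10(Z)

Term B:
  start: mul(SZ, add(add(Z, Z), SZ))
  [1] add(add(add(Z, Z), SZ), mul(Z, add(add(Z, Z), SZ)))
  [2] add(add(Z, SZ), mul(Z, add(add(Z, Z), SZ)))
  [3] add(SZ, mul(Z, add(add(Z, Z), SZ)))
  [4] S(add(Z, mul(Z, add(add(Z, Z), SZ))))
  [5] S(mul(Z, add(add(Z, Z), SZ)))
  [6] SZ

Answer: DIFFERENT — A ⇓ S^10(Z), B ⇓ SZ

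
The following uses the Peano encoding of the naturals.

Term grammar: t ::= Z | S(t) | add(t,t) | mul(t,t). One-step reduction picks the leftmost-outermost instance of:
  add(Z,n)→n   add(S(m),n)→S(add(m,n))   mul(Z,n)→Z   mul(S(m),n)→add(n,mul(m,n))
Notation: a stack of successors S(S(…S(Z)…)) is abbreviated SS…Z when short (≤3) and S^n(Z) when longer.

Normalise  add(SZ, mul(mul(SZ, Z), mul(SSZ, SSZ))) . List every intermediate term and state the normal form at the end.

Answer: normal form = SZ  (in 6 steps)

Reduction:
  start: add(SZ, mul(mul(SZ, Z), mul(SSZ, SSZ)))
  [1] S(add(Z, mul(mul(SZ, Z), mul(SSZ, SSZ))))
  [2] S(mul(mul(SZ, Z), mul(SSZ, SSZ)))
  [3] S(mul(add(Z, mul(Z, Z)), mul(SSZ, SSZ)))
  [4] S(mul(mul(Z, Z), mul(SSZ, SSZ)))
  [5] S(mul(Z, mul(SSZ, SSZ)))
  [6] SZ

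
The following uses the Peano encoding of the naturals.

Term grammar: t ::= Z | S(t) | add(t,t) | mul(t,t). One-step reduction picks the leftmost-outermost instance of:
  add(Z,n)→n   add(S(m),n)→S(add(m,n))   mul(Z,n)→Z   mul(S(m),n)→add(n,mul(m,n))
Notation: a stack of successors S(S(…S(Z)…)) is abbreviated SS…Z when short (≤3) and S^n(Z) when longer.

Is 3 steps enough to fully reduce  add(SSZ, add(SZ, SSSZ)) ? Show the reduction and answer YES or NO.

Answer: NO — after 3 steps the term is S(S(add(SZ, SSSZ))), not yet normal

Derivation:
  start: add(SSZ, add(SZ, SSSZ))
  →1  S(add(SZ, add(SZ, SSSZ)))
  →2  S(S(add(Z, add(SZ, SSSZ))))
  →3  S(S(add(SZ, SSSZ)))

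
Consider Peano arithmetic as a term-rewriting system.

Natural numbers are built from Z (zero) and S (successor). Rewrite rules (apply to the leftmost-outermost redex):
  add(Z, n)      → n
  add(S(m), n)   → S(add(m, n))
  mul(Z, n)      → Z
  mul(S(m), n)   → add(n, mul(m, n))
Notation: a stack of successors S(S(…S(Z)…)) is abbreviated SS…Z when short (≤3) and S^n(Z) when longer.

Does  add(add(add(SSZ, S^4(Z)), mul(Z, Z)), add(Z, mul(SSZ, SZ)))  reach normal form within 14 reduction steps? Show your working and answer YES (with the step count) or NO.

Answer: NO — after 14 steps the term is S(S(S(S(S(add(S(add(Z, mul(Z, Z))), add(Z, mul(SSZ, SZ)))))))), not yet normal

Working:
  start: add(add(add(SSZ, S^4(Z)), mul(Z, Z)), add(Z, mul(SSZ, SZ)))
  [1] add(add(S(add(SZ, S^4(Z))), mul(Z, Z)), add(Z, mul(SSZ, SZ)))
  [2] add(S(add(add(SZ, S^4(Z)), mul(Z, Z))), add(Z, mul(SSZ, SZ)))
  [3] S(add(add(add(SZ, S^4(Z)), mul(Z, Z)), add(Z, mul(SSZ, SZ))))
  [4] S(add(add(S(add(Z, S^4(Z))), mul(Z, Z)), add(Z, mul(SSZ, SZ))))
  [5] S(add(S(add(add(Z, S^4(Z)), mul(Z, Z))), add(Z, mul(SSZ, SZ))))
  [6] S(S(add(add(add(Z, S^4(Z)), mul(Z, Z)), add(Z, mul(SSZ, SZ)))))
  [7] S(S(add(add(S^4(Z), mul(Z, Z)), add(Z, mul(SSZ, SZ)))))
  [8] S(S(add(S(add(SSSZ, mul(Z, Z))), add(Z, mul(SSZ, SZ)))))
  [9] S(S(S(add(add(SSSZ, mul(Z, Z)), add(Z, mul(SSZ, SZ))))))
  [10] S(S(S(add(S(add(SSZ, mul(Z, Z))), add(Z, mul(SSZ, SZ))))))
  [11] S(S(S(S(add(add(SSZ, mul(Z, Z)), add(Z, mul(SSZ, SZ)))))))
  [12] S(S(S(S(add(S(add(SZ, mul(Z, Z))), add(Z, mul(SSZ, SZ)))))))
  [13] S(S(S(S(S(add(add(SZ, mul(Z, Z)), add(Z, mul(SSZ, SZ))))))))
  [14] S(S(S(S(S(add(S(add(Z, mul(Z, Z))), add(Z, mul(SSZ, SZ))))))))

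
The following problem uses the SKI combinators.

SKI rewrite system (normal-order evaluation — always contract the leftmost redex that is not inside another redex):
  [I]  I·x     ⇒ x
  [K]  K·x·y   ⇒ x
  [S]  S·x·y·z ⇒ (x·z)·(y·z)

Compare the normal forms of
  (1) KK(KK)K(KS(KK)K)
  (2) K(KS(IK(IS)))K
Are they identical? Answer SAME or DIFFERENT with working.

Term A:
  start: KK(KK)K(KS(KK)K)
  step 1: KK(KS(KK)K)
  step 2: K

Term B:
  start: K(KS(IK(IS)))K
  step 1: KS(IK(IS))
  step 2: S

Answer: DIFFERENT — A ⇓ K, B ⇓ S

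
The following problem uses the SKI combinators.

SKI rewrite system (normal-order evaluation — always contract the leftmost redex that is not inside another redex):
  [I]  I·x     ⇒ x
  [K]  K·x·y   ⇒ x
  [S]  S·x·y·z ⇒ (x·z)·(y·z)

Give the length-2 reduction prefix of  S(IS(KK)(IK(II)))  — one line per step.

  start: S(IS(KK)(IK(II)))
  →1  S(S(KK)(IK(II)))
  →2  S(S(KK)(K(II)))

Answer: after 2 steps: S(S(KK)(K(II)))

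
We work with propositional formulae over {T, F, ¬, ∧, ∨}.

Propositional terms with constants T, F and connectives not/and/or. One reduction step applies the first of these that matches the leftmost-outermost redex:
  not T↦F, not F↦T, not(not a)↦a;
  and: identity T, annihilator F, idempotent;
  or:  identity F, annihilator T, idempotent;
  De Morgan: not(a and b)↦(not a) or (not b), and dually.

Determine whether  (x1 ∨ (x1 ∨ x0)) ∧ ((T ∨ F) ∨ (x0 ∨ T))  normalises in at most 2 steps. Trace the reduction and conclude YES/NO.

  start: (x1 ∨ (x1 ∨ x0)) ∧ ((T ∨ F) ∨ (x0 ∨ T))
  →1  (x1 ∨ (x1 ∨ x0)) ∧ (T ∨ (x0 ∨ T))
  →2  (x1 ∨ (x1 ∨ x0)) ∧ T

Answer: NO — after 2 steps the term is (x1 ∨ (x1 ∨ x0)) ∧ T, not yet normal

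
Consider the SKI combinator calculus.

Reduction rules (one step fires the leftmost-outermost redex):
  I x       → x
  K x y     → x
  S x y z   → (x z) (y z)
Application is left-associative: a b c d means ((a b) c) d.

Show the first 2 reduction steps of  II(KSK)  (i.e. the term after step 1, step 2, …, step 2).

  start: II(KSK)
  step 1: I(KSK)
  step 2: KSK

Answer: after 2 steps: KSK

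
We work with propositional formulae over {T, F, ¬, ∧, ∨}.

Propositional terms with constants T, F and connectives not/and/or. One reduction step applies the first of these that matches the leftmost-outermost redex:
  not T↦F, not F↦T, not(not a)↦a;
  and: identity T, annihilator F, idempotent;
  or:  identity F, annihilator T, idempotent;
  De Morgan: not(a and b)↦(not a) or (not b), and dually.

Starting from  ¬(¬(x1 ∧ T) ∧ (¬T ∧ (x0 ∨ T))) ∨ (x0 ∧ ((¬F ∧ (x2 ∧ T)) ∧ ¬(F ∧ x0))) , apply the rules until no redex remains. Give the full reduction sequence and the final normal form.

Answer: normal form = T  (in 8 steps)

Reduction:
  start: ¬(¬(x1 ∧ T) ∧ (¬T ∧ (x0 ∨ T))) ∨ (x0 ∧ ((¬F ∧ (x2 ∧ T)) ∧ ¬(F ∧ x0)))
  [1] (¬¬(x1 ∧ T) ∨ ¬(¬T ∧ (x0 ∨ T))) ∨ (x0 ∧ ((¬F ∧ (x2 ∧ T)) ∧ ¬(F ∧ x0)))
  [2] ((x1 ∧ T) ∨ ¬(¬T ∧ (x0 ∨ T))) ∨ (x0 ∧ ((¬F ∧ (x2 ∧ T)) ∧ ¬(F ∧ x0)))
  [3] (x1 ∨ ¬(¬T ∧ (x0 ∨ T))) ∨ (x0 ∧ ((¬F ∧ (x2 ∧ T)) ∧ ¬(F ∧ x0)))
  [4] (x1 ∨ (¬¬T ∨ ¬(x0 ∨ T))) ∨ (x0 ∧ ((¬F ∧ (x2 ∧ T)) ∧ ¬(F ∧ x0)))
  [5] (x1 ∨ (T ∨ ¬(x0 ∨ T))) ∨ (x0 ∧ ((¬F ∧ (x2 ∧ T)) ∧ ¬(F ∧ x0)))
  [6] (x1 ∨ T) ∨ (x0 ∧ ((¬F ∧ (x2 ∧ T)) ∧ ¬(F ∧ x0)))
  [7] T ∨ (x0 ∧ ((¬F ∧ (x2 ∧ T)) ∧ ¬(F ∧ x0)))
  [8] T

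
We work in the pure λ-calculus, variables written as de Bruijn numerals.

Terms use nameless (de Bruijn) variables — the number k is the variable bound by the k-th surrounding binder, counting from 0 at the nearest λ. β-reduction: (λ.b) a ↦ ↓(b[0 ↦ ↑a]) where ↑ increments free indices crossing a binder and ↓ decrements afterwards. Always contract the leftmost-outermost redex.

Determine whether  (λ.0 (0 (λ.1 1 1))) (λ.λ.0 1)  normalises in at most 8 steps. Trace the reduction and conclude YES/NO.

Answer: YES — reaches normal form λ.0 (λ.0 (λ.λ.0 (λ.λ.0 1))) in 6 ≤ 8 steps

Reduction:
  start: (λ.0 (0 (λ.1 1 1))) (λ.λ.0 1)
  →1  (λ.λ.0 1) ((λ.λ.0 1) (λ.(λ.λ.0 1) (λ.λ.0 1) (λ.λ.0 1)))
  →2  λ.0 ((λ.λ.0 1) (λ.(λ.λ.0 1) (λ.λ.0 1) (λ.λ.0 1)))
  →3  λ.0 (λ.0 (λ.(λ.λ.0 1) (λ.λ.0 1) (λ.λ.0 1)))
  →4  λ.0 (λ.0 (λ.(λ.0 (λ.λ.0 1)) (λ.λ.0 1)))
  →5  λ.0 (λ.0 (λ.(λ.λ.0 1) (λ.λ.0 1)))
  →6  λ.0 (λ.0 (λ.λ.0 (λ.λ.0 1)))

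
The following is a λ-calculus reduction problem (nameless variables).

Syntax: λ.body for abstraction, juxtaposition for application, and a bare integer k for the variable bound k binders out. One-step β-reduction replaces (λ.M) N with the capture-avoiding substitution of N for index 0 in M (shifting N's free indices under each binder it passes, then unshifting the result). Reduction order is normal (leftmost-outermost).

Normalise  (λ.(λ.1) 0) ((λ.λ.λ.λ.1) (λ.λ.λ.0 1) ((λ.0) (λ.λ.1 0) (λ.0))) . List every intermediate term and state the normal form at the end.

  start: (λ.(λ.1) 0) ((λ.λ.λ.λ.1) (λ.λ.λ.0 1) ((λ.0) (λ.λ.1 0) (λ.0)))
  step 1: (λ.(λ.λ.λ.λ.1) (λ.λ.λ.0 1) ((λ.0) (λ.λ.1 0) (λ.0))) ((λ.λ.λ.λ.1) (λ.λ.λ.0 1) ((λ.0) (λ.λ.1 0) (λ.0)))
  step 2: (λ.λ.λ.λ.1) (λ.λ.λ.0 1) ((λ.0) (λ.λ.1 0) (λ.0))
  step 3: (λ.λ.λ.1) ((λ.0) (λ.λ.1 0) (λ.0))
  step 4: λ.λ.1

Answer: normal form = λ.λ.1  (in 4 steps)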